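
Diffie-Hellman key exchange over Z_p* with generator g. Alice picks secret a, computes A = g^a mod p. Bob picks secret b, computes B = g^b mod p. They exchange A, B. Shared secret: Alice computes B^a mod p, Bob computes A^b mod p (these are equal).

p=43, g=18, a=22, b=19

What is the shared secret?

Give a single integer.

A = 18^22 mod 43  (bits of 22 = 10110)
  bit 0 = 1: r = r^2 * 18 mod 43 = 1^2 * 18 = 1*18 = 18
  bit 1 = 0: r = r^2 mod 43 = 18^2 = 23
  bit 2 = 1: r = r^2 * 18 mod 43 = 23^2 * 18 = 13*18 = 19
  bit 3 = 1: r = r^2 * 18 mod 43 = 19^2 * 18 = 17*18 = 5
  bit 4 = 0: r = r^2 mod 43 = 5^2 = 25
  -> A = 25
B = 18^19 mod 43  (bits of 19 = 10011)
  bit 0 = 1: r = r^2 * 18 mod 43 = 1^2 * 18 = 1*18 = 18
  bit 1 = 0: r = r^2 mod 43 = 18^2 = 23
  bit 2 = 0: r = r^2 mod 43 = 23^2 = 13
  bit 3 = 1: r = r^2 * 18 mod 43 = 13^2 * 18 = 40*18 = 32
  bit 4 = 1: r = r^2 * 18 mod 43 = 32^2 * 18 = 35*18 = 28
  -> B = 28
s = B^a = 28^22 mod 43  (bits of 22 = 10110)
  bit 0 = 1: r = r^2 * 28 mod 43 = 1^2 * 28 = 1*28 = 28
  bit 1 = 0: r = r^2 mod 43 = 28^2 = 10
  bit 2 = 1: r = r^2 * 28 mod 43 = 10^2 * 28 = 14*28 = 5
  bit 3 = 1: r = r^2 * 28 mod 43 = 5^2 * 28 = 25*28 = 12
  bit 4 = 0: r = r^2 mod 43 = 12^2 = 15
  -> s = B^a = 15

Answer: 15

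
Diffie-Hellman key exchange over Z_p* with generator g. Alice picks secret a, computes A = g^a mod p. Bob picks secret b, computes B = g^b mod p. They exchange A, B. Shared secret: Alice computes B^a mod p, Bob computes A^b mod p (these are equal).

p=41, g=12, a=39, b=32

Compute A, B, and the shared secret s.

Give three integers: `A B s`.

A = 12^39 mod 41  (bits of 39 = 100111)
  bit 0 = 1: r = r^2 * 12 mod 41 = 1^2 * 12 = 1*12 = 12
  bit 1 = 0: r = r^2 mod 41 = 12^2 = 21
  bit 2 = 0: r = r^2 mod 41 = 21^2 = 31
  bit 3 = 1: r = r^2 * 12 mod 41 = 31^2 * 12 = 18*12 = 11
  bit 4 = 1: r = r^2 * 12 mod 41 = 11^2 * 12 = 39*12 = 17
  bit 5 = 1: r = r^2 * 12 mod 41 = 17^2 * 12 = 2*12 = 24
  -> A = 24
B = 12^32 mod 41  (bits of 32 = 100000)
  bit 0 = 1: r = r^2 * 12 mod 41 = 1^2 * 12 = 1*12 = 12
  bit 1 = 0: r = r^2 mod 41 = 12^2 = 21
  bit 2 = 0: r = r^2 mod 41 = 21^2 = 31
  bit 3 = 0: r = r^2 mod 41 = 31^2 = 18
  bit 4 = 0: r = r^2 mod 41 = 18^2 = 37
  bit 5 = 0: r = r^2 mod 41 = 37^2 = 16
  -> B = 16
s = B^a = 16^39 mod 41  (bits of 39 = 100111)
  bit 0 = 1: r = r^2 * 16 mod 41 = 1^2 * 16 = 1*16 = 16
  bit 1 = 0: r = r^2 mod 41 = 16^2 = 10
  bit 2 = 0: r = r^2 mod 41 = 10^2 = 18
  bit 3 = 1: r = r^2 * 16 mod 41 = 18^2 * 16 = 37*16 = 18
  bit 4 = 1: r = r^2 * 16 mod 41 = 18^2 * 16 = 37*16 = 18
  bit 5 = 1: r = r^2 * 16 mod 41 = 18^2 * 16 = 37*16 = 18
  -> s = B^a = 18

Answer: 24 16 18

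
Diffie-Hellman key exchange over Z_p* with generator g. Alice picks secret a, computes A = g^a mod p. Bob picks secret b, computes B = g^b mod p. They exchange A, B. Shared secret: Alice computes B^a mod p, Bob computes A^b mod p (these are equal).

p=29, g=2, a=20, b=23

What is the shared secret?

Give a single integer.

A = 2^20 mod 29  (bits of 20 = 10100)
  bit 0 = 1: r = r^2 * 2 mod 29 = 1^2 * 2 = 1*2 = 2
  bit 1 = 0: r = r^2 mod 29 = 2^2 = 4
  bit 2 = 1: r = r^2 * 2 mod 29 = 4^2 * 2 = 16*2 = 3
  bit 3 = 0: r = r^2 mod 29 = 3^2 = 9
  bit 4 = 0: r = r^2 mod 29 = 9^2 = 23
  -> A = 23
B = 2^23 mod 29  (bits of 23 = 10111)
  bit 0 = 1: r = r^2 * 2 mod 29 = 1^2 * 2 = 1*2 = 2
  bit 1 = 0: r = r^2 mod 29 = 2^2 = 4
  bit 2 = 1: r = r^2 * 2 mod 29 = 4^2 * 2 = 16*2 = 3
  bit 3 = 1: r = r^2 * 2 mod 29 = 3^2 * 2 = 9*2 = 18
  bit 4 = 1: r = r^2 * 2 mod 29 = 18^2 * 2 = 5*2 = 10
  -> B = 10
s = B^a = 10^20 mod 29  (bits of 20 = 10100)
  bit 0 = 1: r = r^2 * 10 mod 29 = 1^2 * 10 = 1*10 = 10
  bit 1 = 0: r = r^2 mod 29 = 10^2 = 13
  bit 2 = 1: r = r^2 * 10 mod 29 = 13^2 * 10 = 24*10 = 8
  bit 3 = 0: r = r^2 mod 29 = 8^2 = 6
  bit 4 = 0: r = r^2 mod 29 = 6^2 = 7
  -> s = B^a = 7

Answer: 7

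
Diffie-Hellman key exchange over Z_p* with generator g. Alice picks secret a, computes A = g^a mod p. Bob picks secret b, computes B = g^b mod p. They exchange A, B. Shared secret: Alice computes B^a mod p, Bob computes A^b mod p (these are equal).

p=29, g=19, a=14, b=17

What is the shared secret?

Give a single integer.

A = 19^14 mod 29  (bits of 14 = 1110)
  bit 0 = 1: r = r^2 * 19 mod 29 = 1^2 * 19 = 1*19 = 19
  bit 1 = 1: r = r^2 * 19 mod 29 = 19^2 * 19 = 13*19 = 15
  bit 2 = 1: r = r^2 * 19 mod 29 = 15^2 * 19 = 22*19 = 12
  bit 3 = 0: r = r^2 mod 29 = 12^2 = 28
  -> A = 28
B = 19^17 mod 29  (bits of 17 = 10001)
  bit 0 = 1: r = r^2 * 19 mod 29 = 1^2 * 19 = 1*19 = 19
  bit 1 = 0: r = r^2 mod 29 = 19^2 = 13
  bit 2 = 0: r = r^2 mod 29 = 13^2 = 24
  bit 3 = 0: r = r^2 mod 29 = 24^2 = 25
  bit 4 = 1: r = r^2 * 19 mod 29 = 25^2 * 19 = 16*19 = 14
  -> B = 14
s = B^a = 14^14 mod 29  (bits of 14 = 1110)
  bit 0 = 1: r = r^2 * 14 mod 29 = 1^2 * 14 = 1*14 = 14
  bit 1 = 1: r = r^2 * 14 mod 29 = 14^2 * 14 = 22*14 = 18
  bit 2 = 1: r = r^2 * 14 mod 29 = 18^2 * 14 = 5*14 = 12
  bit 3 = 0: r = r^2 mod 29 = 12^2 = 28
  -> s = B^a = 28

Answer: 28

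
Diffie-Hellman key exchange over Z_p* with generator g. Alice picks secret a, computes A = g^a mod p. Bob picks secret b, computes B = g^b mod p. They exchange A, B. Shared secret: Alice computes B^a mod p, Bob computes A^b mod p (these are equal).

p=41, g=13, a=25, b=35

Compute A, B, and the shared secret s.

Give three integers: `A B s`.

Answer: 3 27 27

Derivation:
A = 13^25 mod 41  (bits of 25 = 11001)
  bit 0 = 1: r = r^2 * 13 mod 41 = 1^2 * 13 = 1*13 = 13
  bit 1 = 1: r = r^2 * 13 mod 41 = 13^2 * 13 = 5*13 = 24
  bit 2 = 0: r = r^2 mod 41 = 24^2 = 2
  bit 3 = 0: r = r^2 mod 41 = 2^2 = 4
  bit 4 = 1: r = r^2 * 13 mod 41 = 4^2 * 13 = 16*13 = 3
  -> A = 3
B = 13^35 mod 41  (bits of 35 = 100011)
  bit 0 = 1: r = r^2 * 13 mod 41 = 1^2 * 13 = 1*13 = 13
  bit 1 = 0: r = r^2 mod 41 = 13^2 = 5
  bit 2 = 0: r = r^2 mod 41 = 5^2 = 25
  bit 3 = 0: r = r^2 mod 41 = 25^2 = 10
  bit 4 = 1: r = r^2 * 13 mod 41 = 10^2 * 13 = 18*13 = 29
  bit 5 = 1: r = r^2 * 13 mod 41 = 29^2 * 13 = 21*13 = 27
  -> B = 27
s = B^a = 27^25 mod 41  (bits of 25 = 11001)
  bit 0 = 1: r = r^2 * 27 mod 41 = 1^2 * 27 = 1*27 = 27
  bit 1 = 1: r = r^2 * 27 mod 41 = 27^2 * 27 = 32*27 = 3
  bit 2 = 0: r = r^2 mod 41 = 3^2 = 9
  bit 3 = 0: r = r^2 mod 41 = 9^2 = 40
  bit 4 = 1: r = r^2 * 27 mod 41 = 40^2 * 27 = 1*27 = 27
  -> s = B^a = 27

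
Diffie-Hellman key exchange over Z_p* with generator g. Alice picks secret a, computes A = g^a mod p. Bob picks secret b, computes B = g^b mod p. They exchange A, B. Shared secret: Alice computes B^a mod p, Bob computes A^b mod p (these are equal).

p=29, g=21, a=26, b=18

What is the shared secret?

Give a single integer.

A = 21^26 mod 29  (bits of 26 = 11010)
  bit 0 = 1: r = r^2 * 21 mod 29 = 1^2 * 21 = 1*21 = 21
  bit 1 = 1: r = r^2 * 21 mod 29 = 21^2 * 21 = 6*21 = 10
  bit 2 = 0: r = r^2 mod 29 = 10^2 = 13
  bit 3 = 1: r = r^2 * 21 mod 29 = 13^2 * 21 = 24*21 = 11
  bit 4 = 0: r = r^2 mod 29 = 11^2 = 5
  -> A = 5
B = 21^18 mod 29  (bits of 18 = 10010)
  bit 0 = 1: r = r^2 * 21 mod 29 = 1^2 * 21 = 1*21 = 21
  bit 1 = 0: r = r^2 mod 29 = 21^2 = 6
  bit 2 = 0: r = r^2 mod 29 = 6^2 = 7
  bit 3 = 1: r = r^2 * 21 mod 29 = 7^2 * 21 = 20*21 = 14
  bit 4 = 0: r = r^2 mod 29 = 14^2 = 22
  -> B = 22
s = B^a = 22^26 mod 29  (bits of 26 = 11010)
  bit 0 = 1: r = r^2 * 22 mod 29 = 1^2 * 22 = 1*22 = 22
  bit 1 = 1: r = r^2 * 22 mod 29 = 22^2 * 22 = 20*22 = 5
  bit 2 = 0: r = r^2 mod 29 = 5^2 = 25
  bit 3 = 1: r = r^2 * 22 mod 29 = 25^2 * 22 = 16*22 = 4
  bit 4 = 0: r = r^2 mod 29 = 4^2 = 16
  -> s = B^a = 16

Answer: 16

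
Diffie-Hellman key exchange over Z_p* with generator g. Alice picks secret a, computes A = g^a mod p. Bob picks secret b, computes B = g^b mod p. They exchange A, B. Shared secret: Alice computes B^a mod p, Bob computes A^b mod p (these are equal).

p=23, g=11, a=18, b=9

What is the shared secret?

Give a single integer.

Answer: 8

Derivation:
A = 11^18 mod 23  (bits of 18 = 10010)
  bit 0 = 1: r = r^2 * 11 mod 23 = 1^2 * 11 = 1*11 = 11
  bit 1 = 0: r = r^2 mod 23 = 11^2 = 6
  bit 2 = 0: r = r^2 mod 23 = 6^2 = 13
  bit 3 = 1: r = r^2 * 11 mod 23 = 13^2 * 11 = 8*11 = 19
  bit 4 = 0: r = r^2 mod 23 = 19^2 = 16
  -> A = 16
B = 11^9 mod 23  (bits of 9 = 1001)
  bit 0 = 1: r = r^2 * 11 mod 23 = 1^2 * 11 = 1*11 = 11
  bit 1 = 0: r = r^2 mod 23 = 11^2 = 6
  bit 2 = 0: r = r^2 mod 23 = 6^2 = 13
  bit 3 = 1: r = r^2 * 11 mod 23 = 13^2 * 11 = 8*11 = 19
  -> B = 19
s = B^a = 19^18 mod 23  (bits of 18 = 10010)
  bit 0 = 1: r = r^2 * 19 mod 23 = 1^2 * 19 = 1*19 = 19
  bit 1 = 0: r = r^2 mod 23 = 19^2 = 16
  bit 2 = 0: r = r^2 mod 23 = 16^2 = 3
  bit 3 = 1: r = r^2 * 19 mod 23 = 3^2 * 19 = 9*19 = 10
  bit 4 = 0: r = r^2 mod 23 = 10^2 = 8
  -> s = B^a = 8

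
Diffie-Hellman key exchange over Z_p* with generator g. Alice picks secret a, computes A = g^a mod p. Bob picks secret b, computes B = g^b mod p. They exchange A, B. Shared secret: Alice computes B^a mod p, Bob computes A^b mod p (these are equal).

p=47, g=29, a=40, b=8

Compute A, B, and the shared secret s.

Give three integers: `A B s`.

A = 29^40 mod 47  (bits of 40 = 101000)
  bit 0 = 1: r = r^2 * 29 mod 47 = 1^2 * 29 = 1*29 = 29
  bit 1 = 0: r = r^2 mod 47 = 29^2 = 42
  bit 2 = 1: r = r^2 * 29 mod 47 = 42^2 * 29 = 25*29 = 20
  bit 3 = 0: r = r^2 mod 47 = 20^2 = 24
  bit 4 = 0: r = r^2 mod 47 = 24^2 = 12
  bit 5 = 0: r = r^2 mod 47 = 12^2 = 3
  -> A = 3
B = 29^8 mod 47  (bits of 8 = 1000)
  bit 0 = 1: r = r^2 * 29 mod 47 = 1^2 * 29 = 1*29 = 29
  bit 1 = 0: r = r^2 mod 47 = 29^2 = 42
  bit 2 = 0: r = r^2 mod 47 = 42^2 = 25
  bit 3 = 0: r = r^2 mod 47 = 25^2 = 14
  -> B = 14
s = B^a = 14^40 mod 47  (bits of 40 = 101000)
  bit 0 = 1: r = r^2 * 14 mod 47 = 1^2 * 14 = 1*14 = 14
  bit 1 = 0: r = r^2 mod 47 = 14^2 = 8
  bit 2 = 1: r = r^2 * 14 mod 47 = 8^2 * 14 = 17*14 = 3
  bit 3 = 0: r = r^2 mod 47 = 3^2 = 9
  bit 4 = 0: r = r^2 mod 47 = 9^2 = 34
  bit 5 = 0: r = r^2 mod 47 = 34^2 = 28
  -> s = B^a = 28

Answer: 3 14 28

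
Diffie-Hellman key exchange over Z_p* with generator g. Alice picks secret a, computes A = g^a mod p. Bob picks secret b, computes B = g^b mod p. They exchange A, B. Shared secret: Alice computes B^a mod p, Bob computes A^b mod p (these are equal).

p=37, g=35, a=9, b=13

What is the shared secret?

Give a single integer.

A = 35^9 mod 37  (bits of 9 = 1001)
  bit 0 = 1: r = r^2 * 35 mod 37 = 1^2 * 35 = 1*35 = 35
  bit 1 = 0: r = r^2 mod 37 = 35^2 = 4
  bit 2 = 0: r = r^2 mod 37 = 4^2 = 16
  bit 3 = 1: r = r^2 * 35 mod 37 = 16^2 * 35 = 34*35 = 6
  -> A = 6
B = 35^13 mod 37  (bits of 13 = 1101)
  bit 0 = 1: r = r^2 * 35 mod 37 = 1^2 * 35 = 1*35 = 35
  bit 1 = 1: r = r^2 * 35 mod 37 = 35^2 * 35 = 4*35 = 29
  bit 2 = 0: r = r^2 mod 37 = 29^2 = 27
  bit 3 = 1: r = r^2 * 35 mod 37 = 27^2 * 35 = 26*35 = 22
  -> B = 22
s = B^a = 22^9 mod 37  (bits of 9 = 1001)
  bit 0 = 1: r = r^2 * 22 mod 37 = 1^2 * 22 = 1*22 = 22
  bit 1 = 0: r = r^2 mod 37 = 22^2 = 3
  bit 2 = 0: r = r^2 mod 37 = 3^2 = 9
  bit 3 = 1: r = r^2 * 22 mod 37 = 9^2 * 22 = 7*22 = 6
  -> s = B^a = 6

Answer: 6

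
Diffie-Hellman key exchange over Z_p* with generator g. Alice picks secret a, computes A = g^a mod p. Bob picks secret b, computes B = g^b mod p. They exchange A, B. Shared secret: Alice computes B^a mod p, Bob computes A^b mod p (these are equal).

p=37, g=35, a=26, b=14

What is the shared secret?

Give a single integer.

A = 35^26 mod 37  (bits of 26 = 11010)
  bit 0 = 1: r = r^2 * 35 mod 37 = 1^2 * 35 = 1*35 = 35
  bit 1 = 1: r = r^2 * 35 mod 37 = 35^2 * 35 = 4*35 = 29
  bit 2 = 0: r = r^2 mod 37 = 29^2 = 27
  bit 3 = 1: r = r^2 * 35 mod 37 = 27^2 * 35 = 26*35 = 22
  bit 4 = 0: r = r^2 mod 37 = 22^2 = 3
  -> A = 3
B = 35^14 mod 37  (bits of 14 = 1110)
  bit 0 = 1: r = r^2 * 35 mod 37 = 1^2 * 35 = 1*35 = 35
  bit 1 = 1: r = r^2 * 35 mod 37 = 35^2 * 35 = 4*35 = 29
  bit 2 = 1: r = r^2 * 35 mod 37 = 29^2 * 35 = 27*35 = 20
  bit 3 = 0: r = r^2 mod 37 = 20^2 = 30
  -> B = 30
s = B^a = 30^26 mod 37  (bits of 26 = 11010)
  bit 0 = 1: r = r^2 * 30 mod 37 = 1^2 * 30 = 1*30 = 30
  bit 1 = 1: r = r^2 * 30 mod 37 = 30^2 * 30 = 12*30 = 27
  bit 2 = 0: r = r^2 mod 37 = 27^2 = 26
  bit 3 = 1: r = r^2 * 30 mod 37 = 26^2 * 30 = 10*30 = 4
  bit 4 = 0: r = r^2 mod 37 = 4^2 = 16
  -> s = B^a = 16

Answer: 16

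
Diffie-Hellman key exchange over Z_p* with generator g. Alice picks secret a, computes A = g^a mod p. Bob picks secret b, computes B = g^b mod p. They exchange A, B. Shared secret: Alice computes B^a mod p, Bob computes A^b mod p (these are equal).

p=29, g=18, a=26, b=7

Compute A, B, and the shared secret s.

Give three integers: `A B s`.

Answer: 6 17 28

Derivation:
A = 18^26 mod 29  (bits of 26 = 11010)
  bit 0 = 1: r = r^2 * 18 mod 29 = 1^2 * 18 = 1*18 = 18
  bit 1 = 1: r = r^2 * 18 mod 29 = 18^2 * 18 = 5*18 = 3
  bit 2 = 0: r = r^2 mod 29 = 3^2 = 9
  bit 3 = 1: r = r^2 * 18 mod 29 = 9^2 * 18 = 23*18 = 8
  bit 4 = 0: r = r^2 mod 29 = 8^2 = 6
  -> A = 6
B = 18^7 mod 29  (bits of 7 = 111)
  bit 0 = 1: r = r^2 * 18 mod 29 = 1^2 * 18 = 1*18 = 18
  bit 1 = 1: r = r^2 * 18 mod 29 = 18^2 * 18 = 5*18 = 3
  bit 2 = 1: r = r^2 * 18 mod 29 = 3^2 * 18 = 9*18 = 17
  -> B = 17
s = B^a = 17^26 mod 29  (bits of 26 = 11010)
  bit 0 = 1: r = r^2 * 17 mod 29 = 1^2 * 17 = 1*17 = 17
  bit 1 = 1: r = r^2 * 17 mod 29 = 17^2 * 17 = 28*17 = 12
  bit 2 = 0: r = r^2 mod 29 = 12^2 = 28
  bit 3 = 1: r = r^2 * 17 mod 29 = 28^2 * 17 = 1*17 = 17
  bit 4 = 0: r = r^2 mod 29 = 17^2 = 28
  -> s = B^a = 28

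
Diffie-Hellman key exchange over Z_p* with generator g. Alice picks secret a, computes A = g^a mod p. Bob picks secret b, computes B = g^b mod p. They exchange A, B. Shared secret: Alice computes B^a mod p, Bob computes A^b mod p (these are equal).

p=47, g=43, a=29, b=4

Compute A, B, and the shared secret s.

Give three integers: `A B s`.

A = 43^29 mod 47  (bits of 29 = 11101)
  bit 0 = 1: r = r^2 * 43 mod 47 = 1^2 * 43 = 1*43 = 43
  bit 1 = 1: r = r^2 * 43 mod 47 = 43^2 * 43 = 16*43 = 30
  bit 2 = 1: r = r^2 * 43 mod 47 = 30^2 * 43 = 7*43 = 19
  bit 3 = 0: r = r^2 mod 47 = 19^2 = 32
  bit 4 = 1: r = r^2 * 43 mod 47 = 32^2 * 43 = 37*43 = 40
  -> A = 40
B = 43^4 mod 47  (bits of 4 = 100)
  bit 0 = 1: r = r^2 * 43 mod 47 = 1^2 * 43 = 1*43 = 43
  bit 1 = 0: r = r^2 mod 47 = 43^2 = 16
  bit 2 = 0: r = r^2 mod 47 = 16^2 = 21
  -> B = 21
s = B^a = 21^29 mod 47  (bits of 29 = 11101)
  bit 0 = 1: r = r^2 * 21 mod 47 = 1^2 * 21 = 1*21 = 21
  bit 1 = 1: r = r^2 * 21 mod 47 = 21^2 * 21 = 18*21 = 2
  bit 2 = 1: r = r^2 * 21 mod 47 = 2^2 * 21 = 4*21 = 37
  bit 3 = 0: r = r^2 mod 47 = 37^2 = 6
  bit 4 = 1: r = r^2 * 21 mod 47 = 6^2 * 21 = 36*21 = 4
  -> s = B^a = 4

Answer: 40 21 4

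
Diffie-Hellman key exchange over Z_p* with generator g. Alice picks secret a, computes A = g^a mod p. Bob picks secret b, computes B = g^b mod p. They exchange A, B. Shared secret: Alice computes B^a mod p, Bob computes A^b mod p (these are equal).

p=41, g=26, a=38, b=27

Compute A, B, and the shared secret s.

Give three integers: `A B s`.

Answer: 39 34 36

Derivation:
A = 26^38 mod 41  (bits of 38 = 100110)
  bit 0 = 1: r = r^2 * 26 mod 41 = 1^2 * 26 = 1*26 = 26
  bit 1 = 0: r = r^2 mod 41 = 26^2 = 20
  bit 2 = 0: r = r^2 mod 41 = 20^2 = 31
  bit 3 = 1: r = r^2 * 26 mod 41 = 31^2 * 26 = 18*26 = 17
  bit 4 = 1: r = r^2 * 26 mod 41 = 17^2 * 26 = 2*26 = 11
  bit 5 = 0: r = r^2 mod 41 = 11^2 = 39
  -> A = 39
B = 26^27 mod 41  (bits of 27 = 11011)
  bit 0 = 1: r = r^2 * 26 mod 41 = 1^2 * 26 = 1*26 = 26
  bit 1 = 1: r = r^2 * 26 mod 41 = 26^2 * 26 = 20*26 = 28
  bit 2 = 0: r = r^2 mod 41 = 28^2 = 5
  bit 3 = 1: r = r^2 * 26 mod 41 = 5^2 * 26 = 25*26 = 35
  bit 4 = 1: r = r^2 * 26 mod 41 = 35^2 * 26 = 36*26 = 34
  -> B = 34
s = B^a = 34^38 mod 41  (bits of 38 = 100110)
  bit 0 = 1: r = r^2 * 34 mod 41 = 1^2 * 34 = 1*34 = 34
  bit 1 = 0: r = r^2 mod 41 = 34^2 = 8
  bit 2 = 0: r = r^2 mod 41 = 8^2 = 23
  bit 3 = 1: r = r^2 * 34 mod 41 = 23^2 * 34 = 37*34 = 28
  bit 4 = 1: r = r^2 * 34 mod 41 = 28^2 * 34 = 5*34 = 6
  bit 5 = 0: r = r^2 mod 41 = 6^2 = 36
  -> s = B^a = 36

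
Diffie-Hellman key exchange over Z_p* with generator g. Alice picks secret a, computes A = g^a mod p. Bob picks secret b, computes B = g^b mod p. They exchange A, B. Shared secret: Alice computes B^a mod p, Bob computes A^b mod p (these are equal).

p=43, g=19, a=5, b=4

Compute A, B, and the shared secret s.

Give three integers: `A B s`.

A = 19^5 mod 43  (bits of 5 = 101)
  bit 0 = 1: r = r^2 * 19 mod 43 = 1^2 * 19 = 1*19 = 19
  bit 1 = 0: r = r^2 mod 43 = 19^2 = 17
  bit 2 = 1: r = r^2 * 19 mod 43 = 17^2 * 19 = 31*19 = 30
  -> A = 30
B = 19^4 mod 43  (bits of 4 = 100)
  bit 0 = 1: r = r^2 * 19 mod 43 = 1^2 * 19 = 1*19 = 19
  bit 1 = 0: r = r^2 mod 43 = 19^2 = 17
  bit 2 = 0: r = r^2 mod 43 = 17^2 = 31
  -> B = 31
s = B^a = 31^5 mod 43  (bits of 5 = 101)
  bit 0 = 1: r = r^2 * 31 mod 43 = 1^2 * 31 = 1*31 = 31
  bit 1 = 0: r = r^2 mod 43 = 31^2 = 15
  bit 2 = 1: r = r^2 * 31 mod 43 = 15^2 * 31 = 10*31 = 9
  -> s = B^a = 9

Answer: 30 31 9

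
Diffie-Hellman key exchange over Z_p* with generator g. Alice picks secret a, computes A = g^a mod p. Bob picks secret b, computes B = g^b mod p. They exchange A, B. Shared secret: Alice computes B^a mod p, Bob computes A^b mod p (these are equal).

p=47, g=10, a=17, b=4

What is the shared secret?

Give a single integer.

Answer: 14

Derivation:
A = 10^17 mod 47  (bits of 17 = 10001)
  bit 0 = 1: r = r^2 * 10 mod 47 = 1^2 * 10 = 1*10 = 10
  bit 1 = 0: r = r^2 mod 47 = 10^2 = 6
  bit 2 = 0: r = r^2 mod 47 = 6^2 = 36
  bit 3 = 0: r = r^2 mod 47 = 36^2 = 27
  bit 4 = 1: r = r^2 * 10 mod 47 = 27^2 * 10 = 24*10 = 5
  -> A = 5
B = 10^4 mod 47  (bits of 4 = 100)
  bit 0 = 1: r = r^2 * 10 mod 47 = 1^2 * 10 = 1*10 = 10
  bit 1 = 0: r = r^2 mod 47 = 10^2 = 6
  bit 2 = 0: r = r^2 mod 47 = 6^2 = 36
  -> B = 36
s = B^a = 36^17 mod 47  (bits of 17 = 10001)
  bit 0 = 1: r = r^2 * 36 mod 47 = 1^2 * 36 = 1*36 = 36
  bit 1 = 0: r = r^2 mod 47 = 36^2 = 27
  bit 2 = 0: r = r^2 mod 47 = 27^2 = 24
  bit 3 = 0: r = r^2 mod 47 = 24^2 = 12
  bit 4 = 1: r = r^2 * 36 mod 47 = 12^2 * 36 = 3*36 = 14
  -> s = B^a = 14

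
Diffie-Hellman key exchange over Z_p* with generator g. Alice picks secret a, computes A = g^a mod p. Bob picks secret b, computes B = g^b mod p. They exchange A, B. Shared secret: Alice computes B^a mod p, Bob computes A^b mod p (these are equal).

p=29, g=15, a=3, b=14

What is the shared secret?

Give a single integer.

Answer: 28

Derivation:
A = 15^3 mod 29  (bits of 3 = 11)
  bit 0 = 1: r = r^2 * 15 mod 29 = 1^2 * 15 = 1*15 = 15
  bit 1 = 1: r = r^2 * 15 mod 29 = 15^2 * 15 = 22*15 = 11
  -> A = 11
B = 15^14 mod 29  (bits of 14 = 1110)
  bit 0 = 1: r = r^2 * 15 mod 29 = 1^2 * 15 = 1*15 = 15
  bit 1 = 1: r = r^2 * 15 mod 29 = 15^2 * 15 = 22*15 = 11
  bit 2 = 1: r = r^2 * 15 mod 29 = 11^2 * 15 = 5*15 = 17
  bit 3 = 0: r = r^2 mod 29 = 17^2 = 28
  -> B = 28
s = B^a = 28^3 mod 29  (bits of 3 = 11)
  bit 0 = 1: r = r^2 * 28 mod 29 = 1^2 * 28 = 1*28 = 28
  bit 1 = 1: r = r^2 * 28 mod 29 = 28^2 * 28 = 1*28 = 28
  -> s = B^a = 28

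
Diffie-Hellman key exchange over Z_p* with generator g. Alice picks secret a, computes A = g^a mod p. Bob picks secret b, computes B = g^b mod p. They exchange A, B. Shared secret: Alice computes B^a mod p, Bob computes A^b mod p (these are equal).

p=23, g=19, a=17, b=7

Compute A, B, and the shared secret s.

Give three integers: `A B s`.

A = 19^17 mod 23  (bits of 17 = 10001)
  bit 0 = 1: r = r^2 * 19 mod 23 = 1^2 * 19 = 1*19 = 19
  bit 1 = 0: r = r^2 mod 23 = 19^2 = 16
  bit 2 = 0: r = r^2 mod 23 = 16^2 = 3
  bit 3 = 0: r = r^2 mod 23 = 3^2 = 9
  bit 4 = 1: r = r^2 * 19 mod 23 = 9^2 * 19 = 12*19 = 21
  -> A = 21
B = 19^7 mod 23  (bits of 7 = 111)
  bit 0 = 1: r = r^2 * 19 mod 23 = 1^2 * 19 = 1*19 = 19
  bit 1 = 1: r = r^2 * 19 mod 23 = 19^2 * 19 = 16*19 = 5
  bit 2 = 1: r = r^2 * 19 mod 23 = 5^2 * 19 = 2*19 = 15
  -> B = 15
s = B^a = 15^17 mod 23  (bits of 17 = 10001)
  bit 0 = 1: r = r^2 * 15 mod 23 = 1^2 * 15 = 1*15 = 15
  bit 1 = 0: r = r^2 mod 23 = 15^2 = 18
  bit 2 = 0: r = r^2 mod 23 = 18^2 = 2
  bit 3 = 0: r = r^2 mod 23 = 2^2 = 4
  bit 4 = 1: r = r^2 * 15 mod 23 = 4^2 * 15 = 16*15 = 10
  -> s = B^a = 10

Answer: 21 15 10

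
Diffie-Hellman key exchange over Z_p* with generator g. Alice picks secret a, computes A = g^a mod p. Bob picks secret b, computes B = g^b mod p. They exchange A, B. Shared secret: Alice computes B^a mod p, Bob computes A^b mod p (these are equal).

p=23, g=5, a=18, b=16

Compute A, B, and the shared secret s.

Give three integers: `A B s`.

Answer: 6 3 2

Derivation:
A = 5^18 mod 23  (bits of 18 = 10010)
  bit 0 = 1: r = r^2 * 5 mod 23 = 1^2 * 5 = 1*5 = 5
  bit 1 = 0: r = r^2 mod 23 = 5^2 = 2
  bit 2 = 0: r = r^2 mod 23 = 2^2 = 4
  bit 3 = 1: r = r^2 * 5 mod 23 = 4^2 * 5 = 16*5 = 11
  bit 4 = 0: r = r^2 mod 23 = 11^2 = 6
  -> A = 6
B = 5^16 mod 23  (bits of 16 = 10000)
  bit 0 = 1: r = r^2 * 5 mod 23 = 1^2 * 5 = 1*5 = 5
  bit 1 = 0: r = r^2 mod 23 = 5^2 = 2
  bit 2 = 0: r = r^2 mod 23 = 2^2 = 4
  bit 3 = 0: r = r^2 mod 23 = 4^2 = 16
  bit 4 = 0: r = r^2 mod 23 = 16^2 = 3
  -> B = 3
s = B^a = 3^18 mod 23  (bits of 18 = 10010)
  bit 0 = 1: r = r^2 * 3 mod 23 = 1^2 * 3 = 1*3 = 3
  bit 1 = 0: r = r^2 mod 23 = 3^2 = 9
  bit 2 = 0: r = r^2 mod 23 = 9^2 = 12
  bit 3 = 1: r = r^2 * 3 mod 23 = 12^2 * 3 = 6*3 = 18
  bit 4 = 0: r = r^2 mod 23 = 18^2 = 2
  -> s = B^a = 2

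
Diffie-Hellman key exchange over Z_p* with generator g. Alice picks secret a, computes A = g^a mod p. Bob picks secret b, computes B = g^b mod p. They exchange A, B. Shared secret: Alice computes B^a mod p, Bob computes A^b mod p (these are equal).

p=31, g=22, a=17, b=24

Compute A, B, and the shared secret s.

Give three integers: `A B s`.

Answer: 12 4 16

Derivation:
A = 22^17 mod 31  (bits of 17 = 10001)
  bit 0 = 1: r = r^2 * 22 mod 31 = 1^2 * 22 = 1*22 = 22
  bit 1 = 0: r = r^2 mod 31 = 22^2 = 19
  bit 2 = 0: r = r^2 mod 31 = 19^2 = 20
  bit 3 = 0: r = r^2 mod 31 = 20^2 = 28
  bit 4 = 1: r = r^2 * 22 mod 31 = 28^2 * 22 = 9*22 = 12
  -> A = 12
B = 22^24 mod 31  (bits of 24 = 11000)
  bit 0 = 1: r = r^2 * 22 mod 31 = 1^2 * 22 = 1*22 = 22
  bit 1 = 1: r = r^2 * 22 mod 31 = 22^2 * 22 = 19*22 = 15
  bit 2 = 0: r = r^2 mod 31 = 15^2 = 8
  bit 3 = 0: r = r^2 mod 31 = 8^2 = 2
  bit 4 = 0: r = r^2 mod 31 = 2^2 = 4
  -> B = 4
s = B^a = 4^17 mod 31  (bits of 17 = 10001)
  bit 0 = 1: r = r^2 * 4 mod 31 = 1^2 * 4 = 1*4 = 4
  bit 1 = 0: r = r^2 mod 31 = 4^2 = 16
  bit 2 = 0: r = r^2 mod 31 = 16^2 = 8
  bit 3 = 0: r = r^2 mod 31 = 8^2 = 2
  bit 4 = 1: r = r^2 * 4 mod 31 = 2^2 * 4 = 4*4 = 16
  -> s = B^a = 16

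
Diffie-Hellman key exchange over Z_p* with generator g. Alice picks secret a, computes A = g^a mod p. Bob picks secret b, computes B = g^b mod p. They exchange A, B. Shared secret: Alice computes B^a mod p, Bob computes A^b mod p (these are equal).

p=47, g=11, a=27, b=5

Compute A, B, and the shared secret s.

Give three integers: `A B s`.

A = 11^27 mod 47  (bits of 27 = 11011)
  bit 0 = 1: r = r^2 * 11 mod 47 = 1^2 * 11 = 1*11 = 11
  bit 1 = 1: r = r^2 * 11 mod 47 = 11^2 * 11 = 27*11 = 15
  bit 2 = 0: r = r^2 mod 47 = 15^2 = 37
  bit 3 = 1: r = r^2 * 11 mod 47 = 37^2 * 11 = 6*11 = 19
  bit 4 = 1: r = r^2 * 11 mod 47 = 19^2 * 11 = 32*11 = 23
  -> A = 23
B = 11^5 mod 47  (bits of 5 = 101)
  bit 0 = 1: r = r^2 * 11 mod 47 = 1^2 * 11 = 1*11 = 11
  bit 1 = 0: r = r^2 mod 47 = 11^2 = 27
  bit 2 = 1: r = r^2 * 11 mod 47 = 27^2 * 11 = 24*11 = 29
  -> B = 29
s = B^a = 29^27 mod 47  (bits of 27 = 11011)
  bit 0 = 1: r = r^2 * 29 mod 47 = 1^2 * 29 = 1*29 = 29
  bit 1 = 1: r = r^2 * 29 mod 47 = 29^2 * 29 = 42*29 = 43
  bit 2 = 0: r = r^2 mod 47 = 43^2 = 16
  bit 3 = 1: r = r^2 * 29 mod 47 = 16^2 * 29 = 21*29 = 45
  bit 4 = 1: r = r^2 * 29 mod 47 = 45^2 * 29 = 4*29 = 22
  -> s = B^a = 22

Answer: 23 29 22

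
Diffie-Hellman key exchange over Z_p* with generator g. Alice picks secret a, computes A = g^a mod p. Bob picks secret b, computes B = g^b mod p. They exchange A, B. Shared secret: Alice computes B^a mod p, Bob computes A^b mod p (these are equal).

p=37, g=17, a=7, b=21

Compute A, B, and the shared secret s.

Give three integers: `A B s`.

A = 17^7 mod 37  (bits of 7 = 111)
  bit 0 = 1: r = r^2 * 17 mod 37 = 1^2 * 17 = 1*17 = 17
  bit 1 = 1: r = r^2 * 17 mod 37 = 17^2 * 17 = 30*17 = 29
  bit 2 = 1: r = r^2 * 17 mod 37 = 29^2 * 17 = 27*17 = 15
  -> A = 15
B = 17^21 mod 37  (bits of 21 = 10101)
  bit 0 = 1: r = r^2 * 17 mod 37 = 1^2 * 17 = 1*17 = 17
  bit 1 = 0: r = r^2 mod 37 = 17^2 = 30
  bit 2 = 1: r = r^2 * 17 mod 37 = 30^2 * 17 = 12*17 = 19
  bit 3 = 0: r = r^2 mod 37 = 19^2 = 28
  bit 4 = 1: r = r^2 * 17 mod 37 = 28^2 * 17 = 7*17 = 8
  -> B = 8
s = B^a = 8^7 mod 37  (bits of 7 = 111)
  bit 0 = 1: r = r^2 * 8 mod 37 = 1^2 * 8 = 1*8 = 8
  bit 1 = 1: r = r^2 * 8 mod 37 = 8^2 * 8 = 27*8 = 31
  bit 2 = 1: r = r^2 * 8 mod 37 = 31^2 * 8 = 36*8 = 29
  -> s = B^a = 29

Answer: 15 8 29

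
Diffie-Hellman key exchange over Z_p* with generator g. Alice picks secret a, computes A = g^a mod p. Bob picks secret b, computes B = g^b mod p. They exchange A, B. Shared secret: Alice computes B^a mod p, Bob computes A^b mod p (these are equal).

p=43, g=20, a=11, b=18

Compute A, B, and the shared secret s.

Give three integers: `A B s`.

A = 20^11 mod 43  (bits of 11 = 1011)
  bit 0 = 1: r = r^2 * 20 mod 43 = 1^2 * 20 = 1*20 = 20
  bit 1 = 0: r = r^2 mod 43 = 20^2 = 13
  bit 2 = 1: r = r^2 * 20 mod 43 = 13^2 * 20 = 40*20 = 26
  bit 3 = 1: r = r^2 * 20 mod 43 = 26^2 * 20 = 31*20 = 18
  -> A = 18
B = 20^18 mod 43  (bits of 18 = 10010)
  bit 0 = 1: r = r^2 * 20 mod 43 = 1^2 * 20 = 1*20 = 20
  bit 1 = 0: r = r^2 mod 43 = 20^2 = 13
  bit 2 = 0: r = r^2 mod 43 = 13^2 = 40
  bit 3 = 1: r = r^2 * 20 mod 43 = 40^2 * 20 = 9*20 = 8
  bit 4 = 0: r = r^2 mod 43 = 8^2 = 21
  -> B = 21
s = B^a = 21^11 mod 43  (bits of 11 = 1011)
  bit 0 = 1: r = r^2 * 21 mod 43 = 1^2 * 21 = 1*21 = 21
  bit 1 = 0: r = r^2 mod 43 = 21^2 = 11
  bit 2 = 1: r = r^2 * 21 mod 43 = 11^2 * 21 = 35*21 = 4
  bit 3 = 1: r = r^2 * 21 mod 43 = 4^2 * 21 = 16*21 = 35
  -> s = B^a = 35

Answer: 18 21 35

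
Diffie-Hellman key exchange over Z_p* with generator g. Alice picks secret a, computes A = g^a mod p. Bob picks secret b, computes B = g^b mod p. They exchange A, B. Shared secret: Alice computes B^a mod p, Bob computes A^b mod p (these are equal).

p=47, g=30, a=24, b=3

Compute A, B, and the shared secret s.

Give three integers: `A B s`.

Answer: 17 22 25

Derivation:
A = 30^24 mod 47  (bits of 24 = 11000)
  bit 0 = 1: r = r^2 * 30 mod 47 = 1^2 * 30 = 1*30 = 30
  bit 1 = 1: r = r^2 * 30 mod 47 = 30^2 * 30 = 7*30 = 22
  bit 2 = 0: r = r^2 mod 47 = 22^2 = 14
  bit 3 = 0: r = r^2 mod 47 = 14^2 = 8
  bit 4 = 0: r = r^2 mod 47 = 8^2 = 17
  -> A = 17
B = 30^3 mod 47  (bits of 3 = 11)
  bit 0 = 1: r = r^2 * 30 mod 47 = 1^2 * 30 = 1*30 = 30
  bit 1 = 1: r = r^2 * 30 mod 47 = 30^2 * 30 = 7*30 = 22
  -> B = 22
s = B^a = 22^24 mod 47  (bits of 24 = 11000)
  bit 0 = 1: r = r^2 * 22 mod 47 = 1^2 * 22 = 1*22 = 22
  bit 1 = 1: r = r^2 * 22 mod 47 = 22^2 * 22 = 14*22 = 26
  bit 2 = 0: r = r^2 mod 47 = 26^2 = 18
  bit 3 = 0: r = r^2 mod 47 = 18^2 = 42
  bit 4 = 0: r = r^2 mod 47 = 42^2 = 25
  -> s = B^a = 25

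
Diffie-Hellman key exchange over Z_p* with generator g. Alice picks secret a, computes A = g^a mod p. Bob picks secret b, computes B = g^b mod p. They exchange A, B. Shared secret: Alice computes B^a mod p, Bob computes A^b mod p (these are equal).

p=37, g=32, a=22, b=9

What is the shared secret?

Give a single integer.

Answer: 36

Derivation:
A = 32^22 mod 37  (bits of 22 = 10110)
  bit 0 = 1: r = r^2 * 32 mod 37 = 1^2 * 32 = 1*32 = 32
  bit 1 = 0: r = r^2 mod 37 = 32^2 = 25
  bit 2 = 1: r = r^2 * 32 mod 37 = 25^2 * 32 = 33*32 = 20
  bit 3 = 1: r = r^2 * 32 mod 37 = 20^2 * 32 = 30*32 = 35
  bit 4 = 0: r = r^2 mod 37 = 35^2 = 4
  -> A = 4
B = 32^9 mod 37  (bits of 9 = 1001)
  bit 0 = 1: r = r^2 * 32 mod 37 = 1^2 * 32 = 1*32 = 32
  bit 1 = 0: r = r^2 mod 37 = 32^2 = 25
  bit 2 = 0: r = r^2 mod 37 = 25^2 = 33
  bit 3 = 1: r = r^2 * 32 mod 37 = 33^2 * 32 = 16*32 = 31
  -> B = 31
s = B^a = 31^22 mod 37  (bits of 22 = 10110)
  bit 0 = 1: r = r^2 * 31 mod 37 = 1^2 * 31 = 1*31 = 31
  bit 1 = 0: r = r^2 mod 37 = 31^2 = 36
  bit 2 = 1: r = r^2 * 31 mod 37 = 36^2 * 31 = 1*31 = 31
  bit 3 = 1: r = r^2 * 31 mod 37 = 31^2 * 31 = 36*31 = 6
  bit 4 = 0: r = r^2 mod 37 = 6^2 = 36
  -> s = B^a = 36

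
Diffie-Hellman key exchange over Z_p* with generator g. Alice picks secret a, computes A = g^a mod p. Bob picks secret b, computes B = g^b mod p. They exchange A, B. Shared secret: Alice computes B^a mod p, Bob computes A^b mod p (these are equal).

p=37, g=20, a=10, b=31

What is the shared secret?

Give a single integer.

A = 20^10 mod 37  (bits of 10 = 1010)
  bit 0 = 1: r = r^2 * 20 mod 37 = 1^2 * 20 = 1*20 = 20
  bit 1 = 0: r = r^2 mod 37 = 20^2 = 30
  bit 2 = 1: r = r^2 * 20 mod 37 = 30^2 * 20 = 12*20 = 18
  bit 3 = 0: r = r^2 mod 37 = 18^2 = 28
  -> A = 28
B = 20^31 mod 37  (bits of 31 = 11111)
  bit 0 = 1: r = r^2 * 20 mod 37 = 1^2 * 20 = 1*20 = 20
  bit 1 = 1: r = r^2 * 20 mod 37 = 20^2 * 20 = 30*20 = 8
  bit 2 = 1: r = r^2 * 20 mod 37 = 8^2 * 20 = 27*20 = 22
  bit 3 = 1: r = r^2 * 20 mod 37 = 22^2 * 20 = 3*20 = 23
  bit 4 = 1: r = r^2 * 20 mod 37 = 23^2 * 20 = 11*20 = 35
  -> B = 35
s = B^a = 35^10 mod 37  (bits of 10 = 1010)
  bit 0 = 1: r = r^2 * 35 mod 37 = 1^2 * 35 = 1*35 = 35
  bit 1 = 0: r = r^2 mod 37 = 35^2 = 4
  bit 2 = 1: r = r^2 * 35 mod 37 = 4^2 * 35 = 16*35 = 5
  bit 3 = 0: r = r^2 mod 37 = 5^2 = 25
  -> s = B^a = 25

Answer: 25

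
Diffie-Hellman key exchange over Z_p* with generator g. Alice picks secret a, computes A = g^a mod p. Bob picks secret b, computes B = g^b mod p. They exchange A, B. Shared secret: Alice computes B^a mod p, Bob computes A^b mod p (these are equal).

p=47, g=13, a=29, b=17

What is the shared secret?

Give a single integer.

A = 13^29 mod 47  (bits of 29 = 11101)
  bit 0 = 1: r = r^2 * 13 mod 47 = 1^2 * 13 = 1*13 = 13
  bit 1 = 1: r = r^2 * 13 mod 47 = 13^2 * 13 = 28*13 = 35
  bit 2 = 1: r = r^2 * 13 mod 47 = 35^2 * 13 = 3*13 = 39
  bit 3 = 0: r = r^2 mod 47 = 39^2 = 17
  bit 4 = 1: r = r^2 * 13 mod 47 = 17^2 * 13 = 7*13 = 44
  -> A = 44
B = 13^17 mod 47  (bits of 17 = 10001)
  bit 0 = 1: r = r^2 * 13 mod 47 = 1^2 * 13 = 1*13 = 13
  bit 1 = 0: r = r^2 mod 47 = 13^2 = 28
  bit 2 = 0: r = r^2 mod 47 = 28^2 = 32
  bit 3 = 0: r = r^2 mod 47 = 32^2 = 37
  bit 4 = 1: r = r^2 * 13 mod 47 = 37^2 * 13 = 6*13 = 31
  -> B = 31
s = B^a = 31^29 mod 47  (bits of 29 = 11101)
  bit 0 = 1: r = r^2 * 31 mod 47 = 1^2 * 31 = 1*31 = 31
  bit 1 = 1: r = r^2 * 31 mod 47 = 31^2 * 31 = 21*31 = 40
  bit 2 = 1: r = r^2 * 31 mod 47 = 40^2 * 31 = 2*31 = 15
  bit 3 = 0: r = r^2 mod 47 = 15^2 = 37
  bit 4 = 1: r = r^2 * 31 mod 47 = 37^2 * 31 = 6*31 = 45
  -> s = B^a = 45

Answer: 45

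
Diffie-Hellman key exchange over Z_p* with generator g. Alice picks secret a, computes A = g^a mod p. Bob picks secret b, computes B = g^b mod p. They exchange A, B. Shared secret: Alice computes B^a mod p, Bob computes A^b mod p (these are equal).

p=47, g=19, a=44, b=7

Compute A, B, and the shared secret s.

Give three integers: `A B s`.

A = 19^44 mod 47  (bits of 44 = 101100)
  bit 0 = 1: r = r^2 * 19 mod 47 = 1^2 * 19 = 1*19 = 19
  bit 1 = 0: r = r^2 mod 47 = 19^2 = 32
  bit 2 = 1: r = r^2 * 19 mod 47 = 32^2 * 19 = 37*19 = 45
  bit 3 = 1: r = r^2 * 19 mod 47 = 45^2 * 19 = 4*19 = 29
  bit 4 = 0: r = r^2 mod 47 = 29^2 = 42
  bit 5 = 0: r = r^2 mod 47 = 42^2 = 25
  -> A = 25
B = 19^7 mod 47  (bits of 7 = 111)
  bit 0 = 1: r = r^2 * 19 mod 47 = 1^2 * 19 = 1*19 = 19
  bit 1 = 1: r = r^2 * 19 mod 47 = 19^2 * 19 = 32*19 = 44
  bit 2 = 1: r = r^2 * 19 mod 47 = 44^2 * 19 = 9*19 = 30
  -> B = 30
s = B^a = 30^44 mod 47  (bits of 44 = 101100)
  bit 0 = 1: r = r^2 * 30 mod 47 = 1^2 * 30 = 1*30 = 30
  bit 1 = 0: r = r^2 mod 47 = 30^2 = 7
  bit 2 = 1: r = r^2 * 30 mod 47 = 7^2 * 30 = 2*30 = 13
  bit 3 = 1: r = r^2 * 30 mod 47 = 13^2 * 30 = 28*30 = 41
  bit 4 = 0: r = r^2 mod 47 = 41^2 = 36
  bit 5 = 0: r = r^2 mod 47 = 36^2 = 27
  -> s = B^a = 27

Answer: 25 30 27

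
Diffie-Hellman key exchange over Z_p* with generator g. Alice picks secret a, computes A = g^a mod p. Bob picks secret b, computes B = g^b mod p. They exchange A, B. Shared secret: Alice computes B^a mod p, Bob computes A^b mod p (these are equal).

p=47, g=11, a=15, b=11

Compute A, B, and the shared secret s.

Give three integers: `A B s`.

Answer: 43 39 23

Derivation:
A = 11^15 mod 47  (bits of 15 = 1111)
  bit 0 = 1: r = r^2 * 11 mod 47 = 1^2 * 11 = 1*11 = 11
  bit 1 = 1: r = r^2 * 11 mod 47 = 11^2 * 11 = 27*11 = 15
  bit 2 = 1: r = r^2 * 11 mod 47 = 15^2 * 11 = 37*11 = 31
  bit 3 = 1: r = r^2 * 11 mod 47 = 31^2 * 11 = 21*11 = 43
  -> A = 43
B = 11^11 mod 47  (bits of 11 = 1011)
  bit 0 = 1: r = r^2 * 11 mod 47 = 1^2 * 11 = 1*11 = 11
  bit 1 = 0: r = r^2 mod 47 = 11^2 = 27
  bit 2 = 1: r = r^2 * 11 mod 47 = 27^2 * 11 = 24*11 = 29
  bit 3 = 1: r = r^2 * 11 mod 47 = 29^2 * 11 = 42*11 = 39
  -> B = 39
s = B^a = 39^15 mod 47  (bits of 15 = 1111)
  bit 0 = 1: r = r^2 * 39 mod 47 = 1^2 * 39 = 1*39 = 39
  bit 1 = 1: r = r^2 * 39 mod 47 = 39^2 * 39 = 17*39 = 5
  bit 2 = 1: r = r^2 * 39 mod 47 = 5^2 * 39 = 25*39 = 35
  bit 3 = 1: r = r^2 * 39 mod 47 = 35^2 * 39 = 3*39 = 23
  -> s = B^a = 23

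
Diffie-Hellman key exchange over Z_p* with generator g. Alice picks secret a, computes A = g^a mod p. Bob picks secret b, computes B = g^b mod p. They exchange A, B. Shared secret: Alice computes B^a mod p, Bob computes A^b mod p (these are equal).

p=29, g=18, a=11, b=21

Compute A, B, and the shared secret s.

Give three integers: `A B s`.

Answer: 19 12 17

Derivation:
A = 18^11 mod 29  (bits of 11 = 1011)
  bit 0 = 1: r = r^2 * 18 mod 29 = 1^2 * 18 = 1*18 = 18
  bit 1 = 0: r = r^2 mod 29 = 18^2 = 5
  bit 2 = 1: r = r^2 * 18 mod 29 = 5^2 * 18 = 25*18 = 15
  bit 3 = 1: r = r^2 * 18 mod 29 = 15^2 * 18 = 22*18 = 19
  -> A = 19
B = 18^21 mod 29  (bits of 21 = 10101)
  bit 0 = 1: r = r^2 * 18 mod 29 = 1^2 * 18 = 1*18 = 18
  bit 1 = 0: r = r^2 mod 29 = 18^2 = 5
  bit 2 = 1: r = r^2 * 18 mod 29 = 5^2 * 18 = 25*18 = 15
  bit 3 = 0: r = r^2 mod 29 = 15^2 = 22
  bit 4 = 1: r = r^2 * 18 mod 29 = 22^2 * 18 = 20*18 = 12
  -> B = 12
s = B^a = 12^11 mod 29  (bits of 11 = 1011)
  bit 0 = 1: r = r^2 * 12 mod 29 = 1^2 * 12 = 1*12 = 12
  bit 1 = 0: r = r^2 mod 29 = 12^2 = 28
  bit 2 = 1: r = r^2 * 12 mod 29 = 28^2 * 12 = 1*12 = 12
  bit 3 = 1: r = r^2 * 12 mod 29 = 12^2 * 12 = 28*12 = 17
  -> s = B^a = 17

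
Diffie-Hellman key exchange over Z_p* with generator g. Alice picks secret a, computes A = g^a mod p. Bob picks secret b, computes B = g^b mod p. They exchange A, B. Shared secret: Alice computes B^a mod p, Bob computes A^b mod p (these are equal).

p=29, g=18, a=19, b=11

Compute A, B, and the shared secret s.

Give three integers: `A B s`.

Answer: 14 19 8

Derivation:
A = 18^19 mod 29  (bits of 19 = 10011)
  bit 0 = 1: r = r^2 * 18 mod 29 = 1^2 * 18 = 1*18 = 18
  bit 1 = 0: r = r^2 mod 29 = 18^2 = 5
  bit 2 = 0: r = r^2 mod 29 = 5^2 = 25
  bit 3 = 1: r = r^2 * 18 mod 29 = 25^2 * 18 = 16*18 = 27
  bit 4 = 1: r = r^2 * 18 mod 29 = 27^2 * 18 = 4*18 = 14
  -> A = 14
B = 18^11 mod 29  (bits of 11 = 1011)
  bit 0 = 1: r = r^2 * 18 mod 29 = 1^2 * 18 = 1*18 = 18
  bit 1 = 0: r = r^2 mod 29 = 18^2 = 5
  bit 2 = 1: r = r^2 * 18 mod 29 = 5^2 * 18 = 25*18 = 15
  bit 3 = 1: r = r^2 * 18 mod 29 = 15^2 * 18 = 22*18 = 19
  -> B = 19
s = B^a = 19^19 mod 29  (bits of 19 = 10011)
  bit 0 = 1: r = r^2 * 19 mod 29 = 1^2 * 19 = 1*19 = 19
  bit 1 = 0: r = r^2 mod 29 = 19^2 = 13
  bit 2 = 0: r = r^2 mod 29 = 13^2 = 24
  bit 3 = 1: r = r^2 * 19 mod 29 = 24^2 * 19 = 25*19 = 11
  bit 4 = 1: r = r^2 * 19 mod 29 = 11^2 * 19 = 5*19 = 8
  -> s = B^a = 8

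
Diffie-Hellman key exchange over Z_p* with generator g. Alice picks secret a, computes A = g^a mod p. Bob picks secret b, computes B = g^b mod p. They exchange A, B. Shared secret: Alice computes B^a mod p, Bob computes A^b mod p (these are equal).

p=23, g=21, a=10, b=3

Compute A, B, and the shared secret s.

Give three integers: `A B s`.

Answer: 12 15 3

Derivation:
A = 21^10 mod 23  (bits of 10 = 1010)
  bit 0 = 1: r = r^2 * 21 mod 23 = 1^2 * 21 = 1*21 = 21
  bit 1 = 0: r = r^2 mod 23 = 21^2 = 4
  bit 2 = 1: r = r^2 * 21 mod 23 = 4^2 * 21 = 16*21 = 14
  bit 3 = 0: r = r^2 mod 23 = 14^2 = 12
  -> A = 12
B = 21^3 mod 23  (bits of 3 = 11)
  bit 0 = 1: r = r^2 * 21 mod 23 = 1^2 * 21 = 1*21 = 21
  bit 1 = 1: r = r^2 * 21 mod 23 = 21^2 * 21 = 4*21 = 15
  -> B = 15
s = B^a = 15^10 mod 23  (bits of 10 = 1010)
  bit 0 = 1: r = r^2 * 15 mod 23 = 1^2 * 15 = 1*15 = 15
  bit 1 = 0: r = r^2 mod 23 = 15^2 = 18
  bit 2 = 1: r = r^2 * 15 mod 23 = 18^2 * 15 = 2*15 = 7
  bit 3 = 0: r = r^2 mod 23 = 7^2 = 3
  -> s = B^a = 3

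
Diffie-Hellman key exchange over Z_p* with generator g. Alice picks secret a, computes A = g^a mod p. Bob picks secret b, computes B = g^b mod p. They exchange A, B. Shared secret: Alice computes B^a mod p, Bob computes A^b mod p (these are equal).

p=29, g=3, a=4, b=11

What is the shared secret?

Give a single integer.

Answer: 20

Derivation:
A = 3^4 mod 29  (bits of 4 = 100)
  bit 0 = 1: r = r^2 * 3 mod 29 = 1^2 * 3 = 1*3 = 3
  bit 1 = 0: r = r^2 mod 29 = 3^2 = 9
  bit 2 = 0: r = r^2 mod 29 = 9^2 = 23
  -> A = 23
B = 3^11 mod 29  (bits of 11 = 1011)
  bit 0 = 1: r = r^2 * 3 mod 29 = 1^2 * 3 = 1*3 = 3
  bit 1 = 0: r = r^2 mod 29 = 3^2 = 9
  bit 2 = 1: r = r^2 * 3 mod 29 = 9^2 * 3 = 23*3 = 11
  bit 3 = 1: r = r^2 * 3 mod 29 = 11^2 * 3 = 5*3 = 15
  -> B = 15
s = B^a = 15^4 mod 29  (bits of 4 = 100)
  bit 0 = 1: r = r^2 * 15 mod 29 = 1^2 * 15 = 1*15 = 15
  bit 1 = 0: r = r^2 mod 29 = 15^2 = 22
  bit 2 = 0: r = r^2 mod 29 = 22^2 = 20
  -> s = B^a = 20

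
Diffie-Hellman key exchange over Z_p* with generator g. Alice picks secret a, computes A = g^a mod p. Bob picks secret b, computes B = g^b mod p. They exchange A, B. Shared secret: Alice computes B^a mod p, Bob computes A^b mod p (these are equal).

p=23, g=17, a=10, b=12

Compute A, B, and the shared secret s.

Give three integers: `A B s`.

Answer: 4 6 4

Derivation:
A = 17^10 mod 23  (bits of 10 = 1010)
  bit 0 = 1: r = r^2 * 17 mod 23 = 1^2 * 17 = 1*17 = 17
  bit 1 = 0: r = r^2 mod 23 = 17^2 = 13
  bit 2 = 1: r = r^2 * 17 mod 23 = 13^2 * 17 = 8*17 = 21
  bit 3 = 0: r = r^2 mod 23 = 21^2 = 4
  -> A = 4
B = 17^12 mod 23  (bits of 12 = 1100)
  bit 0 = 1: r = r^2 * 17 mod 23 = 1^2 * 17 = 1*17 = 17
  bit 1 = 1: r = r^2 * 17 mod 23 = 17^2 * 17 = 13*17 = 14
  bit 2 = 0: r = r^2 mod 23 = 14^2 = 12
  bit 3 = 0: r = r^2 mod 23 = 12^2 = 6
  -> B = 6
s = B^a = 6^10 mod 23  (bits of 10 = 1010)
  bit 0 = 1: r = r^2 * 6 mod 23 = 1^2 * 6 = 1*6 = 6
  bit 1 = 0: r = r^2 mod 23 = 6^2 = 13
  bit 2 = 1: r = r^2 * 6 mod 23 = 13^2 * 6 = 8*6 = 2
  bit 3 = 0: r = r^2 mod 23 = 2^2 = 4
  -> s = B^a = 4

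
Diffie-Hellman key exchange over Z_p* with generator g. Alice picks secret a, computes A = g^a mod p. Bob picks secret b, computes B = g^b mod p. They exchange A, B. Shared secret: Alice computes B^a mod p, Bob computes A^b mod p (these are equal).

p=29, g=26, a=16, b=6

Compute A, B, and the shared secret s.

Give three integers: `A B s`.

Answer: 20 4 16

Derivation:
A = 26^16 mod 29  (bits of 16 = 10000)
  bit 0 = 1: r = r^2 * 26 mod 29 = 1^2 * 26 = 1*26 = 26
  bit 1 = 0: r = r^2 mod 29 = 26^2 = 9
  bit 2 = 0: r = r^2 mod 29 = 9^2 = 23
  bit 3 = 0: r = r^2 mod 29 = 23^2 = 7
  bit 4 = 0: r = r^2 mod 29 = 7^2 = 20
  -> A = 20
B = 26^6 mod 29  (bits of 6 = 110)
  bit 0 = 1: r = r^2 * 26 mod 29 = 1^2 * 26 = 1*26 = 26
  bit 1 = 1: r = r^2 * 26 mod 29 = 26^2 * 26 = 9*26 = 2
  bit 2 = 0: r = r^2 mod 29 = 2^2 = 4
  -> B = 4
s = B^a = 4^16 mod 29  (bits of 16 = 10000)
  bit 0 = 1: r = r^2 * 4 mod 29 = 1^2 * 4 = 1*4 = 4
  bit 1 = 0: r = r^2 mod 29 = 4^2 = 16
  bit 2 = 0: r = r^2 mod 29 = 16^2 = 24
  bit 3 = 0: r = r^2 mod 29 = 24^2 = 25
  bit 4 = 0: r = r^2 mod 29 = 25^2 = 16
  -> s = B^a = 16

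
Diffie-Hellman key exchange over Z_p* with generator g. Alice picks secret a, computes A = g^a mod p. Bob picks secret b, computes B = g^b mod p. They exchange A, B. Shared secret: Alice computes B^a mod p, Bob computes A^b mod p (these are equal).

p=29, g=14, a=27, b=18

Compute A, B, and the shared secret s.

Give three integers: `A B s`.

A = 14^27 mod 29  (bits of 27 = 11011)
  bit 0 = 1: r = r^2 * 14 mod 29 = 1^2 * 14 = 1*14 = 14
  bit 1 = 1: r = r^2 * 14 mod 29 = 14^2 * 14 = 22*14 = 18
  bit 2 = 0: r = r^2 mod 29 = 18^2 = 5
  bit 3 = 1: r = r^2 * 14 mod 29 = 5^2 * 14 = 25*14 = 2
  bit 4 = 1: r = r^2 * 14 mod 29 = 2^2 * 14 = 4*14 = 27
  -> A = 27
B = 14^18 mod 29  (bits of 18 = 10010)
  bit 0 = 1: r = r^2 * 14 mod 29 = 1^2 * 14 = 1*14 = 14
  bit 1 = 0: r = r^2 mod 29 = 14^2 = 22
  bit 2 = 0: r = r^2 mod 29 = 22^2 = 20
  bit 3 = 1: r = r^2 * 14 mod 29 = 20^2 * 14 = 23*14 = 3
  bit 4 = 0: r = r^2 mod 29 = 3^2 = 9
  -> B = 9
s = B^a = 9^27 mod 29  (bits of 27 = 11011)
  bit 0 = 1: r = r^2 * 9 mod 29 = 1^2 * 9 = 1*9 = 9
  bit 1 = 1: r = r^2 * 9 mod 29 = 9^2 * 9 = 23*9 = 4
  bit 2 = 0: r = r^2 mod 29 = 4^2 = 16
  bit 3 = 1: r = r^2 * 9 mod 29 = 16^2 * 9 = 24*9 = 13
  bit 4 = 1: r = r^2 * 9 mod 29 = 13^2 * 9 = 24*9 = 13
  -> s = B^a = 13

Answer: 27 9 13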